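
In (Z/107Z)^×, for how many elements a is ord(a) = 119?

0

φ(107) = 107 − 1 = 106 = 2 · 53.
(Z/107Z)^× is cyclic (|G| = 106); a cyclic group of order m has exactly φ(d) elements of each order d | m, and none otherwise.
Since 119 ∤ 106, the count is 0.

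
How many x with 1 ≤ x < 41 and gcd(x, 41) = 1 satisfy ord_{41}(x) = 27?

0

φ(41) = 41 − 1 = 40 = 2^3 · 5.
Since (Z/41Z)^× is cyclic of order 40, the number of elements of order d is φ(d) when d | 40 and 0 otherwise.
Since 27 ∤ 40, the count is 0.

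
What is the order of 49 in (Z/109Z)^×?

Since 49 ∈ (Z/109Z)^×, its order divides φ(109) = 109 − 1 = 108 = 2^2 · 3^3.
Divisors of 108: 1, 2, 3, 4, 6, 9, 12, 18, 27, 36, 54, 108.
Compute 49^d (mod 109) for the divisors d until we hit 1:
49^1 ≡ 49 (mod 109)
49^2 ≡ 3 (mod 109)
49^3 ≡ 38 (mod 109)
49^4 ≡ 9 (mod 109)
49^6 ≡ 27 (mod 109)
49^9 ≡ 45 (mod 109)
49^12 ≡ 75 (mod 109)
49^18 ≡ 63 (mod 109)
49^27 ≡ 1 (mod 109) ✓
The smallest such exponent is 27, so the order of 49 is 27.

27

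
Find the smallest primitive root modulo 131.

2

φ(131) = 131 − 1 = 130 = 2 · 5 · 13.
Test candidates g = 2, 3, … against the prime factors q ∈ {2, 5, 13} of φ(131): g is a generator iff g^(130/q) ≢ 1 for every such q.
g = 2: 2^65 ≡ 130; 2^26 ≡ 53; 2^10 ≡ 107 — none is 1, so 2 is a primitive root.
So 2 is the smallest generator of (Z/131Z)^×.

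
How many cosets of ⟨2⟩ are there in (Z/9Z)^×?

ord(2) | φ(9) = φ(3^2) = 3·(3−1) = 6 = 2 · 3.
Divisors of 6: 1, 2, 3, 6.
Check 2^d mod 9 for each divisor in increasing order:
2^1 ≡ 2 (mod 9)
2^2 ≡ 4 (mod 9)
2^3 ≡ 8 (mod 9)
2^6 ≡ 1 (mod 9) ✓
Thus |⟨2⟩| = ord(2) = 6.
The index is φ(9) / ord(2) = 6 / 6 = 1.

1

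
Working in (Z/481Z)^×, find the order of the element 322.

6

The order of 322 must divide φ(481) = φ(13·37) = (13−1)·(37−1) = 12·36 = 432 = 2^4 · 3^3.
Divisors of 432: 1, 2, 3, 4, 6, 8, 9, 12, 16, 18, 24, 27, 36, 48, 54, 72, 108, 144, 216, 432.
Test each divisor d:
322^1 ≡ 322 (mod 481)
322^2 ≡ 269 (mod 481)
322^3 ≡ 38 (mod 481)
322^4 ≡ 211 (mod 481)
322^6 ≡ 1 (mod 481) ✓
So ord_481(322) = 6.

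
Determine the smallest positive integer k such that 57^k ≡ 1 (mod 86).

21

Since 57 ∈ (Z/86Z)^×, its order divides φ(86) = φ(2)·φ(43) = 1·42 = 42 = 2 · 3 · 7.
Divisors of 42: 1, 2, 3, 6, 7, 14, 21, 42.
Evaluate successive powers at the divisors of 42:
57^1 ≡ 57
57^2 ≡ 67
57^3 ≡ 35
57^6 ≡ 21
57^7 ≡ 79
57^14 ≡ 49
57^21 ≡ 1
The smallest such exponent is 21, so the order of 57 is 21.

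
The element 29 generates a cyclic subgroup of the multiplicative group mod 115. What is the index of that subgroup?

4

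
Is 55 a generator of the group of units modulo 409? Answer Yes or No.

No

φ(409) = 409 − 1 = 408 = 2^3 · 3 · 17.
Test 55^(408/q) mod 409 for each prime factor q of 408:
55^204 ≡ 408 (mod 409)  [q = 2: ≢ 1 ✓]
55^136 ≡ 1 (mod 409)  [q = 3: ≡ 1 ✗]
55^24 ≡ 150 (mod 409)  [q = 17: ≢ 1 ✓]
The check at q = 3 fails, so 55 generates a proper subgroup.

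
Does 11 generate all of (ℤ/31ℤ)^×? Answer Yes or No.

φ(31) = 31 − 1 = 30 = 2 · 3 · 5.
It suffices to check that the order of 11 is not a proper divisor of 30: compute 11^(30/q) for q ∈ {2, 3, 5}.
11^15 ≡ 30 (mod 31)  [q = 2: ≢ 1 ✓]
11^10 ≡ 5 (mod 31)  [q = 3: ≢ 1 ✓]
11^6 ≡ 4 (mod 31)  [q = 5: ≢ 1 ✓]
None equal 1, so ord_31(11) = 30: 11 is a primitive root.

Yes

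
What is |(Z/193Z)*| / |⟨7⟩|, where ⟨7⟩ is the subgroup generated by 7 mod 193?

8

By Lagrange's theorem, ord_193(7) divides φ(193) = 193 − 1 = 192 = 2^6 · 3.
Divisors of 192: 1, 2, 3, 4, 6, 8, 12, 16, 24, 32, 48, 64, 96, 192.
Check 7^d mod 193 for each divisor in increasing order:
7^1 ≡ 7 (mod 193)
7^2 ≡ 49 (mod 193)
7^3 ≡ 150 (mod 193)
7^4 ≡ 85 (mod 193)
7^6 ≡ 112 (mod 193)
7^8 ≡ 84 (mod 193)
7^12 ≡ 192 (mod 193)
7^16 ≡ 108 (mod 193)
7^24 ≡ 1 (mod 193) ✓
Thus |⟨7⟩| = ord(7) = 24.
Index = |(Z/193Z)^×| / |⟨7⟩| = 192 / 24 = 8.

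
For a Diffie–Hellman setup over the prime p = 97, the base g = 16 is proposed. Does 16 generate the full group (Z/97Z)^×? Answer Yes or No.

φ(97) = 97 − 1 = 96 = 2^5 · 3.
Test 16^(96/q) mod 97 for each prime factor q of 96:
16^48 ≡ 1 (mod 97)  [q = 2: ≡ 1 ✗]
16^32 ≡ 35 (mod 97)  [q = 3: ≢ 1 ✓]
The check at q = 2 fails, so 16 generates a proper subgroup.

No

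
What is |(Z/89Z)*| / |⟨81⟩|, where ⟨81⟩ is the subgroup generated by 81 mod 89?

4

ord(81) | φ(89) = 89 − 1 = 88 = 2^3 · 11.
Divisors of 88: 1, 2, 4, 8, 11, 22, 44, 88.
Test each divisor d:
81^1 ≡ 81 (mod 89)
81^2 ≡ 64 (mod 89)
81^4 ≡ 2 (mod 89)
81^8 ≡ 4 (mod 89)
81^11 ≡ 88 (mod 89)
81^22 ≡ 1 (mod 89) ✓
Thus |⟨81⟩| = ord(81) = 22.
The index is φ(89) / ord(81) = 88 / 22 = 4.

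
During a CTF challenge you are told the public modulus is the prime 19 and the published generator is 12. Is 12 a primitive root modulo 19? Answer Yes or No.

No

φ(19) = 19 − 1 = 18 = 2 · 3^2.
12 is a primitive root mod 19 iff 12^(φ(19)/q) ≢ 1 for every prime q | φ(19), i.e. q ∈ {2, 3}.
12^9 ≡ 18 (mod 19)  [q = 2: ≢ 1 ✓]
12^6 ≡ 1 (mod 19)  [q = 3: ≡ 1 ✗]
Since 12^6 ≡ 1, the order of 12 divides 6 < 18, so 12 is not a primitive root.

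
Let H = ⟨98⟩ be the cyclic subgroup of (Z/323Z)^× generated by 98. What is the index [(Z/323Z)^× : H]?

8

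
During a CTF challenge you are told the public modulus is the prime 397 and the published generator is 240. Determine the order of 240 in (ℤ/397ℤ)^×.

12

By Lagrange's theorem, ord_397(240) divides φ(397) = 397 − 1 = 396 = 2^2 · 3^2 · 11.
Divisors of 396: 1, 2, 3, 4, 6, 9, 11, 12, 18, 22, 33, 36, 44, 66, 99, 132, 198, 396.
Compute 240^d (mod 397) for the divisors d until we hit 1:
240^1 ≡ 240 (mod 397)
240^2 ≡ 35 (mod 397)
240^3 ≡ 63 (mod 397)
240^4 ≡ 34 (mod 397)
240^6 ≡ 396 (mod 397)
240^9 ≡ 334 (mod 397)
240^11 ≡ 177 (mod 397)
240^12 ≡ 1 (mod 397) ✓
Hence ord(240) = 12.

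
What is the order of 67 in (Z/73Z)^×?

36

Since 67 ∈ (Z/73Z)^×, its order divides φ(73) = 73 − 1 = 72 = 2^3 · 3^2.
Divisors of 72: 1, 2, 3, 4, 6, 8, 9, 12, 18, 24, 36, 72.
Check 67^d mod 73 for each divisor in increasing order:
67^1 ≡ 67
67^2 ≡ 36
67^3 ≡ 3
67^4 ≡ 55
67^6 ≡ 9
67^8 ≡ 32
67^9 ≡ 27
67^12 ≡ 8
67^18 ≡ 72
67^24 ≡ 64
67^36 ≡ 1
Therefore the multiplicative order of 67 modulo 73 is 36.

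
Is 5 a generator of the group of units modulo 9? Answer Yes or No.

φ(9) = φ(3^2) = 3·(3−1) = 6 = 2 · 3.
An element g generates (Z/9Z)^× iff g^(6/q) ≢ 1 (mod 9) for each prime q ∈ {2, 3}.
5^3 ≡ 8 (mod 9)  [q = 2: ≢ 1 ✓]
5^2 ≡ 7 (mod 9)  [q = 3: ≢ 1 ✓]
None equal 1, so ord_9(5) = 6: 5 is a primitive root.

Yes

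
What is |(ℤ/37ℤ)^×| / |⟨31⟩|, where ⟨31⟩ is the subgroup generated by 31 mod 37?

9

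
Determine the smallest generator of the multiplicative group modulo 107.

2

φ(107) = 107 − 1 = 106 = 2 · 53.
g is a primitive root iff g^(106/q) ≢ 1 (mod 107) for each prime q ∈ {2, 53}.
g = 2: 2^53 ≡ 106; 2^2 ≡ 4 — none is 1, so 2 is a primitive root.
Hence the least primitive root of 107 is 2.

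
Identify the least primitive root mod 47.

φ(47) = 47 − 1 = 46 = 2 · 23.
g is a primitive root iff g^(46/q) ≢ 1 (mod 47) for each prime q ∈ {2, 23}.
g = 2: 2^23 ≡ 1 — hits 1, so not a primitive root.
g = 3: 3^23 ≡ 1 — hits 1, so not a primitive root.
g = 4: 4^23 ≡ 1 — hits 1, so not a primitive root.
g = 5: 5^23 ≡ 46; 5^2 ≡ 25 — none is 1, so 5 is a primitive root.
The smallest primitive root modulo 47 is 5.

5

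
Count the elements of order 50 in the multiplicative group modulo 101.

φ(101) = 101 − 1 = 100 = 2^2 · 5^2.
Since (Z/101Z)^× is cyclic of order 100, the number of elements of order d is φ(d) when d | 100 and 0 otherwise.
50 = 2 · 5^2 divides 100, and φ(50) = 20.

20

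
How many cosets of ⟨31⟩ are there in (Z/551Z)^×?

By Lagrange's theorem, ord_551(31) divides φ(551) = φ(19·29) = (19−1)·(29−1) = 18·28 = 504 = 2^3 · 3^2 · 7.
Divisors of 504: 1, 2, 3, 4, 6, 7, 8, 9, 12, 14, 18, 21, 24, 28, 36, 42, 56, 63, 72, 84, 126, 168, 252, 504.
Check 31^d mod 551 for each divisor in increasing order:
31^1 ≡ 31
31^2 ≡ 410
31^3 ≡ 37
31^4 ≡ 45
31^6 ≡ 267
31^7 ≡ 12
31^8 ≡ 372
31^9 ≡ 512
31^12 ≡ 210
31^14 ≡ 144
31^18 ≡ 419
31^21 ≡ 75
31^24 ≡ 20
31^28 ≡ 349
31^36 ≡ 343
31^42 ≡ 115
31^56 ≡ 30
31^63 ≡ 360
31^72 ≡ 286
31^84 ≡ 1
Thus |⟨31⟩| = ord(31) = 84.
The index is φ(551) / ord(31) = 504 / 84 = 6.

6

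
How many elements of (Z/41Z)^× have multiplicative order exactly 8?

4

φ(41) = 41 − 1 = 40 = 2^3 · 5.
(Z/41Z)^× is cyclic (|G| = 40); a cyclic group of order m has exactly φ(d) elements of each order d | m, and none otherwise.
8 = 2^3 divides 40, and φ(8) = 4.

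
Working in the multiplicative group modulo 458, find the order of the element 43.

19

The order of 43 must divide φ(458) = φ(2)·φ(229) = 1·228 = 228 = 2^2 · 3 · 19.
Divisors of 228: 1, 2, 3, 4, 6, 12, 19, 38, 57, 76, 114, 228.
Compute 43^d (mod 458) for the divisors d until we hit 1:
43^1 ≡ 43
43^2 ≡ 17
43^3 ≡ 273
43^4 ≡ 289
43^6 ≡ 333
43^12 ≡ 53
43^19 ≡ 1
Therefore the multiplicative order of 43 modulo 458 is 19.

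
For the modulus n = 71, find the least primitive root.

φ(71) = 71 − 1 = 70 = 2 · 5 · 7.
Test candidates g = 2, 3, … against the prime factors q ∈ {2, 5, 7} of φ(71): g is a generator iff g^(70/q) ≢ 1 for every such q.
g = 2: 2^35 ≡ 1 — hits 1, so not a primitive root.
g = 3: 3^35 ≡ 1 — hits 1, so not a primitive root.
g = 4: 4^35 ≡ 1 — hits 1, so not a primitive root.
g = 5: 5^35 ≡ 1 — hits 1, so not a primitive root.
g = 6: 6^35 ≡ 1 — hits 1, so not a primitive root.
g = 7: 7^35 ≡ 70; 7^14 ≡ 54; 7^10 ≡ 45 — none is 1, so 7 is a primitive root.
Hence the least primitive root of 71 is 7.

7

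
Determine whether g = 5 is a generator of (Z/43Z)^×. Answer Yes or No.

Yes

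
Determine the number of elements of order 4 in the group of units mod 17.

φ(17) = 17 − 1 = 16 = 2^4.
In a cyclic group of order 16, there are φ(d) elements of order d for each divisor d of 16, and zero for non-divisors.
4 = 2^2 divides 16, and φ(4) = 2.

2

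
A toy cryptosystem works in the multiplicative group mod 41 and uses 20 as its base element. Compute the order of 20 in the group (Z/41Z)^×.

ord(20) | φ(41) = 41 − 1 = 40 = 2^3 · 5.
Divisors of 40: 1, 2, 4, 5, 8, 10, 20, 40.
Test each divisor d:
20^1 ≡ 20 (mod 41)
20^2 ≡ 31 (mod 41)
20^4 ≡ 18 (mod 41)
20^5 ≡ 32 (mod 41)
20^8 ≡ 37 (mod 41)
20^10 ≡ 40 (mod 41)
20^20 ≡ 1 (mod 41) ✓
So ord_41(20) = 20.

20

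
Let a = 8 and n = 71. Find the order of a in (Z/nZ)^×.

ord(8) | φ(71) = 71 − 1 = 70 = 2 · 5 · 7.
Divisors of 70: 1, 2, 5, 7, 10, 14, 35, 70.
Evaluate successive powers at the divisors of 70:
8^1 ≡ 8 (mod 71)
8^2 ≡ 64 (mod 71)
8^5 ≡ 37 (mod 71)
8^7 ≡ 25 (mod 71)
8^10 ≡ 20 (mod 71)
8^14 ≡ 57 (mod 71)
8^35 ≡ 1 (mod 71) ✓
Hence ord(8) = 35.

35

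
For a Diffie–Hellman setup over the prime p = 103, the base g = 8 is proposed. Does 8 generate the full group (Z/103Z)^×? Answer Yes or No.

No

φ(103) = 103 − 1 = 102 = 2 · 3 · 17.
An element g generates (Z/103Z)^× iff g^(102/q) ≢ 1 (mod 103) for each prime q ∈ {2, 3, 17}.
8^51 ≡ 1 (mod 103)  [q = 2: ≡ 1 ✗]
8^34 ≡ 1 (mod 103)  [q = 3: ≡ 1 ✗]
8^6 ≡ 9 (mod 103)  [q = 17: ≢ 1 ✓]
Since 8^51 ≡ 1, the order of 8 divides 51 < 102, so 8 is not a primitive root.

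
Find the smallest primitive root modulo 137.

φ(137) = 137 − 1 = 136 = 2^3 · 17.
Test candidates g = 2, 3, … against the prime factors q ∈ {2, 17} of φ(137): g is a generator iff g^(136/q) ≢ 1 for every such q.
g = 2: 2^68 ≡ 1 — hits 1, so not a primitive root.
g = 3: 3^68 ≡ 136; 3^8 ≡ 122 — none is 1, so 3 is a primitive root.
Hence the least primitive root of 137 is 3.

3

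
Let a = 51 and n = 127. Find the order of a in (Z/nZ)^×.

The order of 51 must divide φ(127) = 127 − 1 = 126 = 2 · 3^2 · 7.
Divisors of 126: 1, 2, 3, 6, 7, 9, 14, 18, 21, 42, 63, 126.
Evaluate successive powers at the divisors of 126:
51^1 ≡ 51
51^2 ≡ 61
51^3 ≡ 63
51^6 ≡ 32
51^7 ≡ 108
51^9 ≡ 111
51^14 ≡ 107
51^18 ≡ 2
51^21 ≡ 126
51^42 ≡ 1
Therefore the multiplicative order of 51 modulo 127 is 42.

42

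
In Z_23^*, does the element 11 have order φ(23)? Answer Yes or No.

φ(23) = 23 − 1 = 22 = 2 · 11.
11 is a primitive root mod 23 iff 11^(φ(23)/q) ≢ 1 for every prime q | φ(23), i.e. q ∈ {2, 11}.
11^11 ≡ 22 (mod 23)  [q = 2: ≢ 1 ✓]
11^2 ≡ 6 (mod 23)  [q = 11: ≢ 1 ✓]
None equal 1, so ord_23(11) = 22: 11 is a primitive root.

Yes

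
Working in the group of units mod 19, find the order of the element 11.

ord(11) | φ(19) = 19 − 1 = 18 = 2 · 3^2.
Divisors of 18: 1, 2, 3, 6, 9, 18.
Test each divisor d:
11^1 ≡ 11 (mod 19)
11^2 ≡ 7 (mod 19)
11^3 ≡ 1 (mod 19) ✓
Therefore the multiplicative order of 11 modulo 19 is 3.

3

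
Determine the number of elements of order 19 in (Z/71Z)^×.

0

φ(71) = 71 − 1 = 70 = 2 · 5 · 7.
In a cyclic group of order 70, there are φ(d) elements of order d for each divisor d of 70, and zero for non-divisors.
Here 70 is not a multiple of 19, so there are no elements of order 19.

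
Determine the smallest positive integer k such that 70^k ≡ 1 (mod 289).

The order of 70 must divide φ(289) = φ(17^2) = 17·(17−1) = 272 = 2^4 · 17.
Divisors of 272: 1, 2, 4, 8, 16, 17, 34, 68, 136, 272.
Check 70^d mod 289 for each divisor in increasing order:
70^1 ≡ 70 (mod 289)
70^2 ≡ 276 (mod 289)
70^4 ≡ 169 (mod 289)
70^8 ≡ 239 (mod 289)
70^16 ≡ 188 (mod 289)
70^17 ≡ 155 (mod 289)
70^34 ≡ 38 (mod 289)
70^68 ≡ 288 (mod 289)
70^136 ≡ 1 (mod 289) ✓
So ord_289(70) = 136.

136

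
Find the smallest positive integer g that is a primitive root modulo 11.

2

φ(11) = 11 − 1 = 10 = 2 · 5.
Test candidates g = 2, 3, … against the prime factors q ∈ {2, 5} of φ(11): g is a generator iff g^(10/q) ≢ 1 for every such q.
g = 2: 2^5 ≡ 10; 2^2 ≡ 4 — none is 1, so 2 is a primitive root.
The smallest primitive root modulo 11 is 2.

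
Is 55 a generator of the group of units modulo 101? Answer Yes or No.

φ(101) = 101 − 1 = 100 = 2^2 · 5^2.
Test 55^(100/q) mod 101 for each prime factor q of 100:
55^50 ≡ 100 (mod 101)  [q = 2: ≢ 1 ✓]
55^20 ≡ 36 (mod 101)  [q = 5: ≢ 1 ✓]
None equal 1, so ord_101(55) = 100: 55 is a primitive root.

Yes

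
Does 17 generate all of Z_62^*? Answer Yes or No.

Yes

φ(62) = φ(2)·φ(31) = 1·30 = 30 = 2 · 3 · 5.
Test 17^(30/q) mod 62 for each prime factor q of 30:
17^15 ≡ 61 (mod 62)  [q = 2: ≢ 1 ✓]
17^10 ≡ 25 (mod 62)  [q = 3: ≢ 1 ✓]
17^6 ≡ 39 (mod 62)  [q = 5: ≢ 1 ✓]
All checks pass, so 17 has order 30 and is a primitive root modulo 62.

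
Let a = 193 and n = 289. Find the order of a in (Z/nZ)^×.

Since 193 ∈ (Z/289Z)^×, its order divides φ(289) = φ(17^2) = 17·(17−1) = 272 = 2^4 · 17.
Divisors of 272: 1, 2, 4, 8, 16, 17, 34, 68, 136, 272.
Compute 193^d (mod 289) for the divisors d until we hit 1:
193^1 ≡ 193 (mod 289)
193^2 ≡ 257 (mod 289)
193^4 ≡ 157 (mod 289)
193^8 ≡ 84 (mod 289)
193^16 ≡ 120 (mod 289)
193^17 ≡ 40 (mod 289)
193^34 ≡ 155 (mod 289)
193^68 ≡ 38 (mod 289)
193^136 ≡ 288 (mod 289)
193^272 ≡ 1 (mod 289) ✓
Hence ord(193) = 272.

272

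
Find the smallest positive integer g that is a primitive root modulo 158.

3

φ(158) = φ(2)·φ(79) = 1·78 = 78 = 2 · 3 · 13.
Test candidates g = 2, 3, … against the prime factors q ∈ {2, 3, 13} of φ(158): g is a generator iff g^(78/q) ≢ 1 for every such q.
g = 2: gcd(2, 158) = 2 > 1, not a unit — skip.
g = 3: 3^39 ≡ 157; 3^26 ≡ 23; 3^6 ≡ 97 — none is 1, so 3 is a primitive root.
The smallest primitive root modulo 158 is 3.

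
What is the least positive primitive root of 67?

2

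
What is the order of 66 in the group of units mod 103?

ord(66) | φ(103) = 103 − 1 = 102 = 2 · 3 · 17.
Divisors of 102: 1, 2, 3, 6, 17, 34, 51, 102.
Test each divisor d:
66^1 ≡ 66 (mod 103)
66^2 ≡ 30 (mod 103)
66^3 ≡ 23 (mod 103)
66^6 ≡ 14 (mod 103)
66^17 ≡ 1 (mod 103) ✓
The smallest such exponent is 17, so the order of 66 is 17.

17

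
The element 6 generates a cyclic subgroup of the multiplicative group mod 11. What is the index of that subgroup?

1

ord(6) | φ(11) = 11 − 1 = 10 = 2 · 5.
Divisors of 10: 1, 2, 5, 10.
Evaluate successive powers at the divisors of 10:
6^1 ≡ 6 (mod 11)
6^2 ≡ 3 (mod 11)
6^5 ≡ 10 (mod 11)
6^10 ≡ 1 (mod 11) ✓
So ord_11(6) = 10, hence |⟨6⟩| = 10.
[(Z/11Z)^× : ⟨6⟩] = 10/10 = 1.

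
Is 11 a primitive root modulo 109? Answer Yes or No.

φ(109) = 109 − 1 = 108 = 2^2 · 3^3.
An element g generates (Z/109Z)^× iff g^(108/q) ≢ 1 (mod 109) for each prime q ∈ {2, 3}.
11^54 ≡ 108 (mod 109)  [q = 2: ≢ 1 ✓]
11^36 ≡ 45 (mod 109)  [q = 3: ≢ 1 ✓]
None equal 1, so ord_109(11) = 108: 11 is a primitive root.

Yes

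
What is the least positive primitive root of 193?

φ(193) = 193 − 1 = 192 = 2^6 · 3.
Test candidates g = 2, 3, … against the prime factors q ∈ {2, 3} of φ(193): g is a generator iff g^(192/q) ≢ 1 for every such q.
g = 2: 2^96 ≡ 1 — hits 1, so not a primitive root.
g = 3: 3^96 ≡ 1 — hits 1, so not a primitive root.
g = 4: 4^96 ≡ 1 — hits 1, so not a primitive root.
g = 5: 5^96 ≡ 192; 5^64 ≡ 84 — none is 1, so 5 is a primitive root.
Hence the least primitive root of 193 is 5.

5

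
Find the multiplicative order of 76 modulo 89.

Since 76 ∈ (Z/89Z)^×, its order divides φ(89) = 89 − 1 = 88 = 2^3 · 11.
Divisors of 88: 1, 2, 4, 8, 11, 22, 44, 88.
Test each divisor d:
76^1 ≡ 76
76^2 ≡ 80
76^4 ≡ 81
76^8 ≡ 64
76^11 ≡ 12
76^22 ≡ 55
76^44 ≡ 88
76^88 ≡ 1
Hence ord(76) = 88.

88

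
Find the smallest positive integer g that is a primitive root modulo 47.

φ(47) = 47 − 1 = 46 = 2 · 23.
Test candidates g = 2, 3, … against the prime factors q ∈ {2, 23} of φ(47): g is a generator iff g^(46/q) ≢ 1 for every such q.
g = 2: 2^23 ≡ 1 — hits 1, so not a primitive root.
g = 3: 3^23 ≡ 1 — hits 1, so not a primitive root.
g = 4: 4^23 ≡ 1 — hits 1, so not a primitive root.
g = 5: 5^23 ≡ 46; 5^2 ≡ 25 — none is 1, so 5 is a primitive root.
So 5 is the smallest generator of (Z/47Z)^×.

5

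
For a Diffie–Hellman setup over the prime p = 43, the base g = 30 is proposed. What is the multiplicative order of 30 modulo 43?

42

ord(30) | φ(43) = 43 − 1 = 42 = 2 · 3 · 7.
Divisors of 42: 1, 2, 3, 6, 7, 14, 21, 42.
Evaluate successive powers at the divisors of 42:
30^1 ≡ 30
30^2 ≡ 40
30^3 ≡ 39
30^6 ≡ 16
30^7 ≡ 7
30^14 ≡ 6
30^21 ≡ 42
30^42 ≡ 1
Hence ord(30) = 42.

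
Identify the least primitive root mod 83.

2

φ(83) = 83 − 1 = 82 = 2 · 41.
g is a primitive root iff g^(82/q) ≢ 1 (mod 83) for each prime q ∈ {2, 41}.
g = 2: 2^41 ≡ 82; 2^2 ≡ 4 — none is 1, so 2 is a primitive root.
The smallest primitive root modulo 83 is 2.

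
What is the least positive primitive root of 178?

3

φ(178) = φ(2)·φ(89) = 1·88 = 88 = 2^3 · 11.
g is a primitive root iff g^(88/q) ≢ 1 (mod 178) for each prime q ∈ {2, 11}.
g = 2: gcd(2, 178) = 2 > 1, not a unit — skip.
g = 3: 3^44 ≡ 177; 3^8 ≡ 153 — none is 1, so 3 is a primitive root.
So 3 is the smallest generator of (Z/178Z)^×.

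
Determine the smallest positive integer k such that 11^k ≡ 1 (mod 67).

66

ord(11) | φ(67) = 67 − 1 = 66 = 2 · 3 · 11.
Divisors of 66: 1, 2, 3, 6, 11, 22, 33, 66.
Check 11^d mod 67 for each divisor in increasing order:
11^1 ≡ 11 (mod 67)
11^2 ≡ 54 (mod 67)
11^3 ≡ 58 (mod 67)
11^6 ≡ 14 (mod 67)
11^11 ≡ 30 (mod 67)
11^22 ≡ 29 (mod 67)
11^33 ≡ 66 (mod 67)
11^66 ≡ 1 (mod 67) ✓
The smallest such exponent is 66, so the order of 11 is 66.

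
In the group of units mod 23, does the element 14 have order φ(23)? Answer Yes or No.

Yes

φ(23) = 23 − 1 = 22 = 2 · 11.
Test 14^(22/q) mod 23 for each prime factor q of 22:
14^11 ≡ 22 (mod 23)  [q = 2: ≢ 1 ✓]
14^2 ≡ 12 (mod 23)  [q = 11: ≢ 1 ✓]
All checks pass, so 14 has order 22 and is a primitive root modulo 23.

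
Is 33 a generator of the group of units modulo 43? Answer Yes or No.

Yes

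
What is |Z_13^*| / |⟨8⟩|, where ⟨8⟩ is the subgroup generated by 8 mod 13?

By Lagrange's theorem, ord_13(8) divides φ(13) = 13 − 1 = 12 = 2^2 · 3.
Divisors of 12: 1, 2, 3, 4, 6, 12.
Check 8^d mod 13 for each divisor in increasing order:
8^1 ≡ 8 (mod 13)
8^2 ≡ 12 (mod 13)
8^3 ≡ 5 (mod 13)
8^4 ≡ 1 (mod 13) ✓
Thus |⟨8⟩| = ord(8) = 4.
Index = |(Z/13Z)^×| / |⟨8⟩| = 12 / 4 = 3.

3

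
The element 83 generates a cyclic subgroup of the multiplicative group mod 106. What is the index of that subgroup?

13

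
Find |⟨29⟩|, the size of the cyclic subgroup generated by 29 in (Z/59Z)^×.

29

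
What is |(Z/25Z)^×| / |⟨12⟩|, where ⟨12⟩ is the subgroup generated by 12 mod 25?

Since 12 ∈ (Z/25Z)^×, its order divides φ(25) = φ(5^2) = 5·(5−1) = 20 = 2^2 · 5.
Divisors of 20: 1, 2, 4, 5, 10, 20.
Check 12^d mod 25 for each divisor in increasing order:
12^1 ≡ 12
12^2 ≡ 19
12^4 ≡ 11
12^5 ≡ 7
12^10 ≡ 24
12^20 ≡ 1
Thus |⟨12⟩| = ord(12) = 20.
[(Z/25Z)^× : ⟨12⟩] = 20/20 = 1.

1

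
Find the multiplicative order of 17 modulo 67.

Since 17 ∈ (Z/67Z)^×, its order divides φ(67) = 67 − 1 = 66 = 2 · 3 · 11.
Divisors of 66: 1, 2, 3, 6, 11, 22, 33, 66.
Test each divisor d:
17^1 ≡ 17 (mod 67)
17^2 ≡ 21 (mod 67)
17^3 ≡ 22 (mod 67)
17^6 ≡ 15 (mod 67)
17^11 ≡ 29 (mod 67)
17^22 ≡ 37 (mod 67)
17^33 ≡ 1 (mod 67) ✓
Hence ord(17) = 33.

33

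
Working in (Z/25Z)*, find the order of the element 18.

The order of 18 must divide φ(25) = φ(5^2) = 5·(5−1) = 20 = 2^2 · 5.
Divisors of 20: 1, 2, 4, 5, 10, 20.
Check 18^d mod 25 for each divisor in increasing order:
18^1 ≡ 18
18^2 ≡ 24
18^4 ≡ 1
Hence ord(18) = 4.

4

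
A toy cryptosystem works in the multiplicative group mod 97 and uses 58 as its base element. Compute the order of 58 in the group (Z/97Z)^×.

By Lagrange's theorem, ord_97(58) divides φ(97) = 97 − 1 = 96 = 2^5 · 3.
Divisors of 96: 1, 2, 3, 4, 6, 8, 12, 16, 24, 32, 48, 96.
Evaluate successive powers at the divisors of 96:
58^1 ≡ 58 (mod 97)
58^2 ≡ 66 (mod 97)
58^3 ≡ 45 (mod 97)
58^4 ≡ 88 (mod 97)
58^6 ≡ 85 (mod 97)
58^8 ≡ 81 (mod 97)
58^12 ≡ 47 (mod 97)
58^16 ≡ 62 (mod 97)
58^24 ≡ 75 (mod 97)
58^32 ≡ 61 (mod 97)
58^48 ≡ 96 (mod 97)
58^96 ≡ 1 (mod 97) ✓
The smallest such exponent is 96, so the order of 58 is 96.

96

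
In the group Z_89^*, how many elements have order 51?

0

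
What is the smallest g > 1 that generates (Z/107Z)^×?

2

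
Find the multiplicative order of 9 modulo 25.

By Lagrange's theorem, ord_25(9) divides φ(25) = φ(5^2) = 5·(5−1) = 20 = 2^2 · 5.
Divisors of 20: 1, 2, 4, 5, 10, 20.
Check 9^d mod 25 for each divisor in increasing order:
9^1 ≡ 9 (mod 25)
9^2 ≡ 6 (mod 25)
9^4 ≡ 11 (mod 25)
9^5 ≡ 24 (mod 25)
9^10 ≡ 1 (mod 25) ✓
So ord_25(9) = 10.

10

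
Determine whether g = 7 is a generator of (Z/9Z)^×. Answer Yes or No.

No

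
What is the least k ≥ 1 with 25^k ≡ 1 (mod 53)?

26

ord(25) | φ(53) = 53 − 1 = 52 = 2^2 · 13.
Divisors of 52: 1, 2, 4, 13, 26, 52.
Evaluate successive powers at the divisors of 52:
25^1 ≡ 25 (mod 53)
25^2 ≡ 42 (mod 53)
25^4 ≡ 15 (mod 53)
25^13 ≡ 52 (mod 53)
25^26 ≡ 1 (mod 53) ✓
Therefore the multiplicative order of 25 modulo 53 is 26.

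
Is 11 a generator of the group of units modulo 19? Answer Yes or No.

No

φ(19) = 19 − 1 = 18 = 2 · 3^2.
11 is a primitive root mod 19 iff 11^(φ(19)/q) ≢ 1 for every prime q | φ(19), i.e. q ∈ {2, 3}.
11^9 ≡ 1 (mod 19)  [q = 2: ≡ 1 ✗]
11^6 ≡ 1 (mod 19)  [q = 3: ≡ 1 ✗]
Since 11^9 ≡ 1, the order of 11 divides 9 < 18, so 11 is not a primitive root.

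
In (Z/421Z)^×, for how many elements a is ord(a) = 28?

φ(421) = 421 − 1 = 420 = 2^2 · 3 · 5 · 7.
(Z/421Z)^× is cyclic (|G| = 420); a cyclic group of order m has exactly φ(d) elements of each order d | m, and none otherwise.
28 = 2^2 · 7 divides 420, and φ(28) = 12.

12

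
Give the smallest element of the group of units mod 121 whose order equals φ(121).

2

φ(121) = φ(11^2) = 11·(11−1) = 110 = 2 · 5 · 11.
g is a primitive root iff g^(110/q) ≢ 1 (mod 121) for each prime q ∈ {2, 5, 11}.
g = 2: 2^55 ≡ 120; 2^22 ≡ 81; 2^10 ≡ 56 — none is 1, so 2 is a primitive root.
So 2 is the smallest generator of (Z/121Z)^×.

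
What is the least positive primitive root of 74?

φ(74) = φ(2)·φ(37) = 1·36 = 36 = 2^2 · 3^2.
Test candidates g = 2, 3, … against the prime factors q ∈ {2, 3} of φ(74): g is a generator iff g^(36/q) ≢ 1 for every such q.
g = 2: gcd(2, 74) = 2 > 1, not a unit — skip.
g = 3: 3^18 ≡ 1 — hits 1, so not a primitive root.
g = 4: gcd(4, 74) = 2 > 1, not a unit — skip.
g = 5: 5^18 ≡ 73; 5^12 ≡ 47 — none is 1, so 5 is a primitive root.
The smallest primitive root modulo 74 is 5.

5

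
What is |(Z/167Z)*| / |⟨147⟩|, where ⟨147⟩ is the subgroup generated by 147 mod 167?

The order of 147 must divide φ(167) = 167 − 1 = 166 = 2 · 83.
Divisors of 166: 1, 2, 83, 166.
Check 147^d mod 167 for each divisor in increasing order:
147^1 ≡ 147 (mod 167)
147^2 ≡ 66 (mod 167)
147^83 ≡ 1 (mod 167) ✓
Thus |⟨147⟩| = ord(147) = 83.
[(Z/167Z)^× : ⟨147⟩] = 166/83 = 2.

2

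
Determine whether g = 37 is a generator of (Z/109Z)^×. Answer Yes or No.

Yes

φ(109) = 109 − 1 = 108 = 2^2 · 3^3.
37 is a primitive root mod 109 iff 37^(φ(109)/q) ≢ 1 for every prime q | φ(109), i.e. q ∈ {2, 3}.
37^54 ≡ 108 (mod 109)  [q = 2: ≢ 1 ✓]
37^36 ≡ 45 (mod 109)  [q = 3: ≢ 1 ✓]
None equal 1, so ord_109(37) = 108: 37 is a primitive root.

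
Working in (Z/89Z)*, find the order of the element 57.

22

ord(57) | φ(89) = 89 − 1 = 88 = 2^3 · 11.
Divisors of 88: 1, 2, 4, 8, 11, 22, 44, 88.
Compute 57^d (mod 89) for the divisors d until we hit 1:
57^1 ≡ 57 (mod 89)
57^2 ≡ 45 (mod 89)
57^4 ≡ 67 (mod 89)
57^8 ≡ 39 (mod 89)
57^11 ≡ 88 (mod 89)
57^22 ≡ 1 (mod 89) ✓
Hence ord(57) = 22.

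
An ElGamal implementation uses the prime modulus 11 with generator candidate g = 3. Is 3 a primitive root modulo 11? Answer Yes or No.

φ(11) = 11 − 1 = 10 = 2 · 5.
It suffices to check that the order of 3 is not a proper divisor of 10: compute 3^(10/q) for q ∈ {2, 5}.
3^5 ≡ 1 (mod 11)  [q = 2: ≡ 1 ✗]
3^2 ≡ 9 (mod 11)  [q = 5: ≢ 1 ✓]
3^5 ≡ 1 shows ord(3) | 5, strictly less than φ(11); not a primitive root.

No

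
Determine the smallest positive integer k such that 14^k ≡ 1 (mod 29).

The order of 14 must divide φ(29) = 29 − 1 = 28 = 2^2 · 7.
Divisors of 28: 1, 2, 4, 7, 14, 28.
Compute 14^d (mod 29) for the divisors d until we hit 1:
14^1 ≡ 14 (mod 29)
14^2 ≡ 22 (mod 29)
14^4 ≡ 20 (mod 29)
14^7 ≡ 12 (mod 29)
14^14 ≡ 28 (mod 29)
14^28 ≡ 1 (mod 29) ✓
Hence ord(14) = 28.

28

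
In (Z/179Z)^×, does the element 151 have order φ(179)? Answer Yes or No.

No

φ(179) = 179 − 1 = 178 = 2 · 89.
151 is a primitive root mod 179 iff 151^(φ(179)/q) ≢ 1 for every prime q | φ(179), i.e. q ∈ {2, 89}.
151^89 ≡ 1 (mod 179)  [q = 2: ≡ 1 ✗]
151^2 ≡ 68 (mod 179)  [q = 89: ≢ 1 ✓]
Since 151^89 ≡ 1, the order of 151 divides 89 < 178, so 151 is not a primitive root.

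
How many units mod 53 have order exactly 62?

0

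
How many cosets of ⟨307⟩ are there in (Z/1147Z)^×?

36

The order of 307 must divide φ(1147) = φ(31·37) = (31−1)·(37−1) = 30·36 = 1080 = 2^3 · 3^3 · 5.
Divisors of 1080: 1, 2, 3, 4, 5, 6, 8, 9, 10, 12, 15, 18, 20, 24, 27, 30, 36, 40, 45, 54, 60, 72, 90, 108, 120, 135, 180, 216, 270, 360, 540, 1080.
Evaluate successive powers at the divisors of 1080:
307^1 ≡ 307 (mod 1147)
307^2 ≡ 195 (mod 1147)
307^3 ≡ 221 (mod 1147)
307^4 ≡ 174 (mod 1147)
307^5 ≡ 656 (mod 1147)
307^6 ≡ 667 (mod 1147)
307^8 ≡ 454 (mod 1147)
307^9 ≡ 591 (mod 1147)
307^10 ≡ 211 (mod 1147)
307^12 ≡ 1000 (mod 1147)
307^15 ≡ 776 (mod 1147)
307^18 ≡ 593 (mod 1147)
307^20 ≡ 935 (mod 1147)
307^24 ≡ 963 (mod 1147)
307^27 ≡ 628 (mod 1147)
307^30 ≡ 1 (mod 1147) ✓
Thus |⟨307⟩| = ord(307) = 30.
[(Z/1147Z)^× : ⟨307⟩] = 1080/30 = 36.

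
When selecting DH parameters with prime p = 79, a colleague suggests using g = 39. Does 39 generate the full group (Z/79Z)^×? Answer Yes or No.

φ(79) = 79 − 1 = 78 = 2 · 3 · 13.
It suffices to check that the order of 39 is not a proper divisor of 78: compute 39^(78/q) for q ∈ {2, 3, 13}.
39^39 ≡ 78 (mod 79)  [q = 2: ≢ 1 ✓]
39^26 ≡ 55 (mod 79)  [q = 3: ≢ 1 ✓]
39^6 ≡ 21 (mod 79)  [q = 13: ≢ 1 ✓]
All checks pass, so 39 has order 78 and is a primitive root modulo 79.

Yes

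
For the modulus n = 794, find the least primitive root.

5

φ(794) = φ(2)·φ(397) = 1·396 = 396 = 2^2 · 3^2 · 11.
g is a primitive root iff g^(396/q) ≢ 1 (mod 794) for each prime q ∈ {2, 3, 11}.
g = 2: gcd(2, 794) = 2 > 1, not a unit — skip.
g = 3: 3^198 ≡ 1 — hits 1, so not a primitive root.
g = 4: gcd(4, 794) = 2 > 1, not a unit — skip.
g = 5: 5^198 ≡ 793; 5^132 ≡ 759; 5^36 ≡ 687 — none is 1, so 5 is a primitive root.
So 5 is the smallest generator of (Z/794Z)^×.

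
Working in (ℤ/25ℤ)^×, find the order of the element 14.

Since 14 ∈ (Z/25Z)^×, its order divides φ(25) = φ(5^2) = 5·(5−1) = 20 = 2^2 · 5.
Divisors of 20: 1, 2, 4, 5, 10, 20.
Test each divisor d:
14^1 ≡ 14 (mod 25)
14^2 ≡ 21 (mod 25)
14^4 ≡ 16 (mod 25)
14^5 ≡ 24 (mod 25)
14^10 ≡ 1 (mod 25) ✓
So ord_25(14) = 10.

10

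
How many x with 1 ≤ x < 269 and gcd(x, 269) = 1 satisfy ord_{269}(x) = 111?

φ(269) = 269 − 1 = 268 = 2^2 · 67.
(Z/269Z)^× is cyclic (|G| = 268); a cyclic group of order m has exactly φ(d) elements of each order d | m, and none otherwise.
111 does not divide 268, so no element of (Z/269Z)^× has order 111.

0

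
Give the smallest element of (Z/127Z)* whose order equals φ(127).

3

φ(127) = 127 − 1 = 126 = 2 · 3^2 · 7.
g is a primitive root iff g^(126/q) ≢ 1 (mod 127) for each prime q ∈ {2, 3, 7}.
g = 2: 2^63 ≡ 1 — hits 1, so not a primitive root.
g = 3: 3^63 ≡ 126; 3^42 ≡ 107; 3^18 ≡ 4 — none is 1, so 3 is a primitive root.
Hence the least primitive root of 127 is 3.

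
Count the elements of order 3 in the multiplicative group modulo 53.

0

φ(53) = 53 − 1 = 52 = 2^2 · 13.
(Z/53Z)^× is cyclic (|G| = 52); a cyclic group of order m has exactly φ(d) elements of each order d | m, and none otherwise.
Since 3 ∤ 52, the count is 0.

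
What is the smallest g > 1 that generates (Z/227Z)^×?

2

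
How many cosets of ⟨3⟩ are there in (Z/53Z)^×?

1

The order of 3 must divide φ(53) = 53 − 1 = 52 = 2^2 · 13.
Divisors of 52: 1, 2, 4, 13, 26, 52.
Check 3^d mod 53 for each divisor in increasing order:
3^1 ≡ 3 (mod 53)
3^2 ≡ 9 (mod 53)
3^4 ≡ 28 (mod 53)
3^13 ≡ 30 (mod 53)
3^26 ≡ 52 (mod 53)
3^52 ≡ 1 (mod 53) ✓
The order of 3 is 52, so the subgroup it generates has 52 elements.
Index = |(Z/53Z)^×| / |⟨3⟩| = 52 / 52 = 1.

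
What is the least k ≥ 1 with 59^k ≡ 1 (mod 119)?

ord(59) | φ(119) = φ(7·17) = (7−1)·(17−1) = 6·16 = 96 = 2^5 · 3.
Divisors of 96: 1, 2, 3, 4, 6, 8, 12, 16, 24, 32, 48, 96.
Evaluate successive powers at the divisors of 96:
59^1 ≡ 59 (mod 119)
59^2 ≡ 30 (mod 119)
59^3 ≡ 104 (mod 119)
59^4 ≡ 67 (mod 119)
59^6 ≡ 106 (mod 119)
59^8 ≡ 86 (mod 119)
59^12 ≡ 50 (mod 119)
59^16 ≡ 18 (mod 119)
59^24 ≡ 1 (mod 119) ✓
Hence ord(59) = 24.

24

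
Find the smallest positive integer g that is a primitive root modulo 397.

φ(397) = 397 − 1 = 396 = 2^2 · 3^2 · 11.
g is a primitive root iff g^(396/q) ≢ 1 (mod 397) for each prime q ∈ {2, 3, 11}.
g = 2: 2^198 ≡ 396; 2^132 ≡ 1 — hits 1, so not a primitive root.
g = 3: 3^198 ≡ 1 — hits 1, so not a primitive root.
g = 4: 4^198 ≡ 1 — hits 1, so not a primitive root.
g = 5: 5^198 ≡ 396; 5^132 ≡ 362; 5^36 ≡ 290 — none is 1, so 5 is a primitive root.
The smallest primitive root modulo 397 is 5.

5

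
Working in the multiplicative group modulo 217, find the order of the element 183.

By Lagrange's theorem, ord_217(183) divides φ(217) = φ(7·31) = (7−1)·(31−1) = 6·30 = 180 = 2^2 · 3^2 · 5.
Divisors of 180: 1, 2, 3, 4, 5, 6, 9, 10, 12, 15, 18, 20, 30, 36, 45, 60, 90, 180.
Check 183^d mod 217 for each divisor in increasing order:
183^1 ≡ 183 (mod 217)
183^2 ≡ 71 (mod 217)
183^3 ≡ 190 (mod 217)
183^4 ≡ 50 (mod 217)
183^5 ≡ 36 (mod 217)
183^6 ≡ 78 (mod 217)
183^9 ≡ 64 (mod 217)
183^10 ≡ 211 (mod 217)
183^12 ≡ 8 (mod 217)
183^15 ≡ 1 (mod 217) ✓
Hence ord(183) = 15.

15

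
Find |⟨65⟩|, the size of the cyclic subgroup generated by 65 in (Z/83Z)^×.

41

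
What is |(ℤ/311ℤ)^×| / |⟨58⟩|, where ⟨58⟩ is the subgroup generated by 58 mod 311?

1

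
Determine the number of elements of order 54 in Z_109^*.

φ(109) = 109 − 1 = 108 = 2^2 · 3^3.
In a cyclic group of order 108, there are φ(d) elements of order d for each divisor d of 108, and zero for non-divisors.
54 = 2 · 3^3 divides 108, and φ(54) = 18.

18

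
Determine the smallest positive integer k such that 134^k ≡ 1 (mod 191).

By Lagrange's theorem, ord_191(134) divides φ(191) = 191 − 1 = 190 = 2 · 5 · 19.
Divisors of 190: 1, 2, 5, 10, 19, 38, 95, 190.
Test each divisor d:
134^1 ≡ 134
134^2 ≡ 2
134^5 ≡ 154
134^10 ≡ 32
134^19 ≡ 39
134^38 ≡ 184
134^95 ≡ 1
So ord_191(134) = 95.

95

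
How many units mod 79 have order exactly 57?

φ(79) = 79 − 1 = 78 = 2 · 3 · 13.
Since (Z/79Z)^× is cyclic of order 78, the number of elements of order d is φ(d) when d | 78 and 0 otherwise.
57 does not divide 78, so no element of (Z/79Z)^× has order 57.

0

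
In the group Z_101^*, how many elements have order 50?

φ(101) = 101 − 1 = 100 = 2^2 · 5^2.
In a cyclic group of order 100, there are φ(d) elements of order d for each divisor d of 100, and zero for non-divisors.
50 = 2 · 5^2 divides 100, and φ(50) = 20.

20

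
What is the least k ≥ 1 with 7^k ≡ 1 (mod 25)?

The order of 7 must divide φ(25) = φ(5^2) = 5·(5−1) = 20 = 2^2 · 5.
Divisors of 20: 1, 2, 4, 5, 10, 20.
Evaluate successive powers at the divisors of 20:
7^1 ≡ 7 (mod 25)
7^2 ≡ 24 (mod 25)
7^4 ≡ 1 (mod 25) ✓
So ord_25(7) = 4.

4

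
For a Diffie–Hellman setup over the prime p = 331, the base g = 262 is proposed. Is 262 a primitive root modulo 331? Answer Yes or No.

φ(331) = 331 − 1 = 330 = 2 · 3 · 5 · 11.
An element g generates (Z/331Z)^× iff g^(330/q) ≢ 1 (mod 331) for each prime q ∈ {2, 3, 5, 11}.
262^165 ≡ 330 (mod 331)  [q = 2: ≢ 1 ✓]
262^110 ≡ 31 (mod 331)  [q = 3: ≢ 1 ✓]
262^66 ≡ 64 (mod 331)  [q = 5: ≢ 1 ✓]
262^30 ≡ 293 (mod 331)  [q = 11: ≢ 1 ✓]
All checks pass, so 262 has order 330 and is a primitive root modulo 331.

Yes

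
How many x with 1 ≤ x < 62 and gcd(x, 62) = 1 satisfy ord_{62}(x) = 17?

0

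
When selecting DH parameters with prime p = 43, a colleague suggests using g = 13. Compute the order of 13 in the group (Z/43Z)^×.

21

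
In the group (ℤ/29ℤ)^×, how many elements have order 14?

φ(29) = 29 − 1 = 28 = 2^2 · 7.
Since (Z/29Z)^× is cyclic of order 28, the number of elements of order d is φ(d) when d | 28 and 0 otherwise.
14 = 2 · 7 divides 28, and φ(14) = 6.

6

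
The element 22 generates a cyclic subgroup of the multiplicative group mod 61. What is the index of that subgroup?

The order of 22 must divide φ(61) = 61 − 1 = 60 = 2^2 · 3 · 5.
Divisors of 60: 1, 2, 3, 4, 5, 6, 10, 12, 15, 20, 30, 60.
Evaluate successive powers at the divisors of 60:
22^1 ≡ 22 (mod 61)
22^2 ≡ 57 (mod 61)
22^3 ≡ 34 (mod 61)
22^4 ≡ 16 (mod 61)
22^5 ≡ 47 (mod 61)
22^6 ≡ 58 (mod 61)
22^10 ≡ 13 (mod 61)
22^12 ≡ 9 (mod 61)
22^15 ≡ 1 (mod 61) ✓
Thus |⟨22⟩| = ord(22) = 15.
[(Z/61Z)^× : ⟨22⟩] = 60/15 = 4.

4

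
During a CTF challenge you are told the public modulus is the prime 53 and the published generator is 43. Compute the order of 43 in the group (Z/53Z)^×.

26

By Lagrange's theorem, ord_53(43) divides φ(53) = 53 − 1 = 52 = 2^2 · 13.
Divisors of 52: 1, 2, 4, 13, 26, 52.
Check 43^d mod 53 for each divisor in increasing order:
43^1 ≡ 43 (mod 53)
43^2 ≡ 47 (mod 53)
43^4 ≡ 36 (mod 53)
43^13 ≡ 52 (mod 53)
43^26 ≡ 1 (mod 53) ✓
Hence ord(43) = 26.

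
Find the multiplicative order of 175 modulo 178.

88

By Lagrange's theorem, ord_178(175) divides φ(178) = φ(2)·φ(89) = 1·88 = 88 = 2^3 · 11.
Divisors of 88: 1, 2, 4, 8, 11, 22, 44, 88.
Test each divisor d:
175^1 ≡ 175 (mod 178)
175^2 ≡ 9 (mod 178)
175^4 ≡ 81 (mod 178)
175^8 ≡ 153 (mod 178)
175^11 ≡ 141 (mod 178)
175^22 ≡ 123 (mod 178)
175^44 ≡ 177 (mod 178)
175^88 ≡ 1 (mod 178) ✓
The smallest such exponent is 88, so the order of 175 is 88.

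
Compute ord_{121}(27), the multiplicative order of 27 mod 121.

5

Since 27 ∈ (Z/121Z)^×, its order divides φ(121) = φ(11^2) = 11·(11−1) = 110 = 2 · 5 · 11.
Divisors of 110: 1, 2, 5, 10, 11, 22, 55, 110.
Evaluate successive powers at the divisors of 110:
27^1 ≡ 27 (mod 121)
27^2 ≡ 3 (mod 121)
27^5 ≡ 1 (mod 121) ✓
Hence ord(27) = 5.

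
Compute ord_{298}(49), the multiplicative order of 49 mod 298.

37

ord(49) | φ(298) = φ(2)·φ(149) = 1·148 = 148 = 2^2 · 37.
Divisors of 148: 1, 2, 4, 37, 74, 148.
Test each divisor d:
49^1 ≡ 49 (mod 298)
49^2 ≡ 17 (mod 298)
49^4 ≡ 289 (mod 298)
49^37 ≡ 1 (mod 298) ✓
Hence ord(49) = 37.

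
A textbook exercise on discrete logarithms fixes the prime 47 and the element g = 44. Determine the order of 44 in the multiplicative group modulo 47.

46

ord(44) | φ(47) = 47 − 1 = 46 = 2 · 23.
Divisors of 46: 1, 2, 23, 46.
Check 44^d mod 47 for each divisor in increasing order:
44^1 ≡ 44
44^2 ≡ 9
44^23 ≡ 46
44^46 ≡ 1
Hence ord(44) = 46.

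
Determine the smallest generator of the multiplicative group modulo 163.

2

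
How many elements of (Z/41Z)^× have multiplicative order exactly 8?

φ(41) = 41 − 1 = 40 = 2^3 · 5.
In a cyclic group of order 40, there are φ(d) elements of order d for each divisor d of 40, and zero for non-divisors.
8 = 2^3 divides 40, and φ(8) = 4.

4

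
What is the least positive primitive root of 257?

φ(257) = 257 − 1 = 256 = 2^8.
g is a primitive root iff g^(256/q) ≢ 1 (mod 257) for each prime q ∈ {2}.
g = 2: 2^128 ≡ 1 — hits 1, so not a primitive root.
g = 3: 3^128 ≡ 256 — none is 1, so 3 is a primitive root.
So 3 is the smallest generator of (Z/257Z)^×.

3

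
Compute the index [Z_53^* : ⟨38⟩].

Since 38 ∈ (Z/53Z)^×, its order divides φ(53) = 53 − 1 = 52 = 2^2 · 13.
Divisors of 52: 1, 2, 4, 13, 26, 52.
Test each divisor d:
38^1 ≡ 38 (mod 53)
38^2 ≡ 13 (mod 53)
38^4 ≡ 10 (mod 53)
38^13 ≡ 52 (mod 53)
38^26 ≡ 1 (mod 53) ✓
Thus |⟨38⟩| = ord(38) = 26.
The index is φ(53) / ord(38) = 52 / 26 = 2.

2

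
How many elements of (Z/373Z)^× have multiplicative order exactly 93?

60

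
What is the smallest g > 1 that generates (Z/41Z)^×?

6

φ(41) = 41 − 1 = 40 = 2^3 · 5.
g is a primitive root iff g^(40/q) ≢ 1 (mod 41) for each prime q ∈ {2, 5}.
g = 2: 2^20 ≡ 1 — hits 1, so not a primitive root.
g = 3: 3^20 ≡ 40; 3^8 ≡ 1 — hits 1, so not a primitive root.
g = 4: 4^20 ≡ 1 — hits 1, so not a primitive root.
g = 5: 5^20 ≡ 1 — hits 1, so not a primitive root.
g = 6: 6^20 ≡ 40; 6^8 ≡ 10 — none is 1, so 6 is a primitive root.
So 6 is the smallest generator of (Z/41Z)^×.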